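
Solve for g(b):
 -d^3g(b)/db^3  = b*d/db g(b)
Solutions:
 g(b) = C1 + Integral(C2*airyai(-b) + C3*airybi(-b), b)


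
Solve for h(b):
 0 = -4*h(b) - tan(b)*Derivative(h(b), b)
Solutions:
 h(b) = C1/sin(b)^4


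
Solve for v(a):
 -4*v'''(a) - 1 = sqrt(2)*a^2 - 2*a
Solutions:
 v(a) = C1 + C2*a + C3*a^2 - sqrt(2)*a^5/240 + a^4/48 - a^3/24


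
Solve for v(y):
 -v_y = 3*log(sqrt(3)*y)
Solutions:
 v(y) = C1 - 3*y*log(y) - 3*y*log(3)/2 + 3*y


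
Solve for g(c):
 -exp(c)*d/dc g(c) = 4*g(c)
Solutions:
 g(c) = C1*exp(4*exp(-c))


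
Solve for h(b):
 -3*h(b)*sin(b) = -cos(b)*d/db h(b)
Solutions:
 h(b) = C1/cos(b)^3


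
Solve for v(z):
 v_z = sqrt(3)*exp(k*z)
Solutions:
 v(z) = C1 + sqrt(3)*exp(k*z)/k


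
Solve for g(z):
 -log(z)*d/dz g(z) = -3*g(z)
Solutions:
 g(z) = C1*exp(3*li(z))


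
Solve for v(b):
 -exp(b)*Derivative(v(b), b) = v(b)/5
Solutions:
 v(b) = C1*exp(exp(-b)/5)


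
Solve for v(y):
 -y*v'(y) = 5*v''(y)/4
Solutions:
 v(y) = C1 + C2*erf(sqrt(10)*y/5)


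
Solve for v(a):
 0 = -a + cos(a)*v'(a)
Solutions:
 v(a) = C1 + Integral(a/cos(a), a)


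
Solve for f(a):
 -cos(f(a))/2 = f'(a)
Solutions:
 f(a) = pi - asin((C1 + exp(a))/(C1 - exp(a)))
 f(a) = asin((C1 + exp(a))/(C1 - exp(a)))


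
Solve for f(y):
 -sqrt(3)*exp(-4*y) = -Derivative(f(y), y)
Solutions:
 f(y) = C1 - sqrt(3)*exp(-4*y)/4


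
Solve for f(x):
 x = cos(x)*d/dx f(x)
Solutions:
 f(x) = C1 + Integral(x/cos(x), x)


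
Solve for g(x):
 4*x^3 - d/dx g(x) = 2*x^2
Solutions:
 g(x) = C1 + x^4 - 2*x^3/3


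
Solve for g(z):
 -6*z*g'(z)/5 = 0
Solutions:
 g(z) = C1


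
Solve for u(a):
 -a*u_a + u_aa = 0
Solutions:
 u(a) = C1 + C2*erfi(sqrt(2)*a/2)


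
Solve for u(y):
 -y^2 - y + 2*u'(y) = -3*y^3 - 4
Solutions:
 u(y) = C1 - 3*y^4/8 + y^3/6 + y^2/4 - 2*y


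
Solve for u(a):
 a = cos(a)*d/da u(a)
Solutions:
 u(a) = C1 + Integral(a/cos(a), a)


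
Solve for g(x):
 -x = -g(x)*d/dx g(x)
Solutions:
 g(x) = -sqrt(C1 + x^2)
 g(x) = sqrt(C1 + x^2)


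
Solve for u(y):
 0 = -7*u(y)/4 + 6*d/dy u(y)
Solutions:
 u(y) = C1*exp(7*y/24)


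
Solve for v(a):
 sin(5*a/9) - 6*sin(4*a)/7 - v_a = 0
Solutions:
 v(a) = C1 - 9*cos(5*a/9)/5 + 3*cos(4*a)/14


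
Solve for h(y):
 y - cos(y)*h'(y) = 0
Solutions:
 h(y) = C1 + Integral(y/cos(y), y)


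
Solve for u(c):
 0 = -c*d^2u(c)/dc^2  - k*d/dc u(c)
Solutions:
 u(c) = C1 + c^(1 - re(k))*(C2*sin(log(c)*Abs(im(k))) + C3*cos(log(c)*im(k)))


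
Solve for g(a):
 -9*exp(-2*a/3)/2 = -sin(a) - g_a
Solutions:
 g(a) = C1 + cos(a) - 27*exp(-2*a/3)/4


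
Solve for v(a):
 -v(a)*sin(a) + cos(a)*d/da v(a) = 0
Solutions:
 v(a) = C1/cos(a)


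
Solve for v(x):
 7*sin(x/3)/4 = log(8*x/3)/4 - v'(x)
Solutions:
 v(x) = C1 + x*log(x)/4 - x*log(3) - x/4 + 3*x*log(6)/4 + 21*cos(x/3)/4


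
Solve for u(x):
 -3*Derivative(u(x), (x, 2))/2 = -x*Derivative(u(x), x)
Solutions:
 u(x) = C1 + C2*erfi(sqrt(3)*x/3)


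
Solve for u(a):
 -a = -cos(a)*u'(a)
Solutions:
 u(a) = C1 + Integral(a/cos(a), a)


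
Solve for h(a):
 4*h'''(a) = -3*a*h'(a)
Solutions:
 h(a) = C1 + Integral(C2*airyai(-6^(1/3)*a/2) + C3*airybi(-6^(1/3)*a/2), a)


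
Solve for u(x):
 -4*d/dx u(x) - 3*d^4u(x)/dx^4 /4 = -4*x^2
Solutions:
 u(x) = C1 + C4*exp(-2*2^(1/3)*3^(2/3)*x/3) + x^3/3 + (C2*sin(2^(1/3)*3^(1/6)*x) + C3*cos(2^(1/3)*3^(1/6)*x))*exp(2^(1/3)*3^(2/3)*x/3)


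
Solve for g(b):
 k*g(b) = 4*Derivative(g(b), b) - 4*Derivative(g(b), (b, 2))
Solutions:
 g(b) = C1*exp(b*(1 - sqrt(1 - k))/2) + C2*exp(b*(sqrt(1 - k) + 1)/2)


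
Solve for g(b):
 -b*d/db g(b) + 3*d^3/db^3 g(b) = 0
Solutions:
 g(b) = C1 + Integral(C2*airyai(3^(2/3)*b/3) + C3*airybi(3^(2/3)*b/3), b)


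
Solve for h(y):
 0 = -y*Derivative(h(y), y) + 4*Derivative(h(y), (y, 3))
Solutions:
 h(y) = C1 + Integral(C2*airyai(2^(1/3)*y/2) + C3*airybi(2^(1/3)*y/2), y)


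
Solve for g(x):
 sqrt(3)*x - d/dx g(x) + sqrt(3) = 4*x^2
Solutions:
 g(x) = C1 - 4*x^3/3 + sqrt(3)*x^2/2 + sqrt(3)*x


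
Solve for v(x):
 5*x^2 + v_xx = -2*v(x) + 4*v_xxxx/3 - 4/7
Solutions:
 v(x) = C1*exp(-sqrt(2)*x*sqrt(3 + sqrt(105))/4) + C2*exp(sqrt(2)*x*sqrt(3 + sqrt(105))/4) + C3*sin(sqrt(2)*x*sqrt(-3 + sqrt(105))/4) + C4*cos(sqrt(2)*x*sqrt(-3 + sqrt(105))/4) - 5*x^2/2 + 31/14


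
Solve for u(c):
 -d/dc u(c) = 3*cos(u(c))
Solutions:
 u(c) = pi - asin((C1 + exp(6*c))/(C1 - exp(6*c)))
 u(c) = asin((C1 + exp(6*c))/(C1 - exp(6*c)))


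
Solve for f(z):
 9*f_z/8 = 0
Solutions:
 f(z) = C1


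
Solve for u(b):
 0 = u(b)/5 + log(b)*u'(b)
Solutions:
 u(b) = C1*exp(-li(b)/5)


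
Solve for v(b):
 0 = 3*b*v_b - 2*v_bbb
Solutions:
 v(b) = C1 + Integral(C2*airyai(2^(2/3)*3^(1/3)*b/2) + C3*airybi(2^(2/3)*3^(1/3)*b/2), b)


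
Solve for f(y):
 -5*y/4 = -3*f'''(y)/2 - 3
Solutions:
 f(y) = C1 + C2*y + C3*y^2 + 5*y^4/144 - y^3/3


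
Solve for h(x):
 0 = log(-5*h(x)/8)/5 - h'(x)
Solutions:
 -5*Integral(1/(log(-_y) - 3*log(2) + log(5)), (_y, h(x))) = C1 - x


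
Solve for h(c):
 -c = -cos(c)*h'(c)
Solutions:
 h(c) = C1 + Integral(c/cos(c), c)


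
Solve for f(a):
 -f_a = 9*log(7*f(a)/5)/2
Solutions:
 -2*Integral(1/(-log(_y) - log(7) + log(5)), (_y, f(a)))/9 = C1 - a


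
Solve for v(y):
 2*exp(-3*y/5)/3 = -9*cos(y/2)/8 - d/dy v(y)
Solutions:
 v(y) = C1 - 9*sin(y/2)/4 + 10*exp(-3*y/5)/9


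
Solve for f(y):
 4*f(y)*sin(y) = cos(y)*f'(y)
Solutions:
 f(y) = C1/cos(y)^4


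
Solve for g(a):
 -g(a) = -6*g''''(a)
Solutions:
 g(a) = C1*exp(-6^(3/4)*a/6) + C2*exp(6^(3/4)*a/6) + C3*sin(6^(3/4)*a/6) + C4*cos(6^(3/4)*a/6)


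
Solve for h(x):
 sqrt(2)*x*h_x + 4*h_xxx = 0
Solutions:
 h(x) = C1 + Integral(C2*airyai(-sqrt(2)*x/2) + C3*airybi(-sqrt(2)*x/2), x)


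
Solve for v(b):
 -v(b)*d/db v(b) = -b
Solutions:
 v(b) = -sqrt(C1 + b^2)
 v(b) = sqrt(C1 + b^2)


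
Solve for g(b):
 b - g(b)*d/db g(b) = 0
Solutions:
 g(b) = -sqrt(C1 + b^2)
 g(b) = sqrt(C1 + b^2)


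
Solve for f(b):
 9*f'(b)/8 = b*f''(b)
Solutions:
 f(b) = C1 + C2*b^(17/8)


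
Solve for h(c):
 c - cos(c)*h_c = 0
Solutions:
 h(c) = C1 + Integral(c/cos(c), c)


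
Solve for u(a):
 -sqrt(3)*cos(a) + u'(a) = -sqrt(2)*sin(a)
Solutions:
 u(a) = C1 + sqrt(3)*sin(a) + sqrt(2)*cos(a)


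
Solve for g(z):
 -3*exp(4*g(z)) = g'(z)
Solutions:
 g(z) = log(-I*(1/(C1 + 12*z))^(1/4))
 g(z) = log(I*(1/(C1 + 12*z))^(1/4))
 g(z) = log(-(1/(C1 + 12*z))^(1/4))
 g(z) = log(1/(C1 + 12*z))/4


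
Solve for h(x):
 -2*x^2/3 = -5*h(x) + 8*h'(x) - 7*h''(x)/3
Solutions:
 h(x) = C1*exp(x*(12 - sqrt(39))/7) + C2*exp(x*(sqrt(39) + 12)/7) + 2*x^2/15 + 32*x/75 + 628/1125


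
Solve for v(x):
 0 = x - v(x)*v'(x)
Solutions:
 v(x) = -sqrt(C1 + x^2)
 v(x) = sqrt(C1 + x^2)


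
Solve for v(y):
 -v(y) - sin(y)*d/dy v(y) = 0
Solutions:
 v(y) = C1*sqrt(cos(y) + 1)/sqrt(cos(y) - 1)


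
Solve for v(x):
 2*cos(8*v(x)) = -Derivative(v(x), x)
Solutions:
 v(x) = -asin((C1 + exp(32*x))/(C1 - exp(32*x)))/8 + pi/8
 v(x) = asin((C1 + exp(32*x))/(C1 - exp(32*x)))/8


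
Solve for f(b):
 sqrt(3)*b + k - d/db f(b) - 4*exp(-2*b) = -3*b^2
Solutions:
 f(b) = C1 + b^3 + sqrt(3)*b^2/2 + b*k + 2*exp(-2*b)


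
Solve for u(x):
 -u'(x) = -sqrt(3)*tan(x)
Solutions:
 u(x) = C1 - sqrt(3)*log(cos(x))


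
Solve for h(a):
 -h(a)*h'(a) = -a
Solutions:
 h(a) = -sqrt(C1 + a^2)
 h(a) = sqrt(C1 + a^2)


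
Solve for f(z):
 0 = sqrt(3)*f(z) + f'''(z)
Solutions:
 f(z) = C3*exp(-3^(1/6)*z) + (C1*sin(3^(2/3)*z/2) + C2*cos(3^(2/3)*z/2))*exp(3^(1/6)*z/2)


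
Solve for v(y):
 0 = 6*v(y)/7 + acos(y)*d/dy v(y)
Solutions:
 v(y) = C1*exp(-6*Integral(1/acos(y), y)/7)


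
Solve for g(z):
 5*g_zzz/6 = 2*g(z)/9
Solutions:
 g(z) = C3*exp(30^(2/3)*z/15) + (C1*sin(10^(2/3)*3^(1/6)*z/10) + C2*cos(10^(2/3)*3^(1/6)*z/10))*exp(-30^(2/3)*z/30)


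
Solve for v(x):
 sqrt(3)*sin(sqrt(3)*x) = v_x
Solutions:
 v(x) = C1 - cos(sqrt(3)*x)


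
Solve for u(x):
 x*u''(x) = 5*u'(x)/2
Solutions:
 u(x) = C1 + C2*x^(7/2)


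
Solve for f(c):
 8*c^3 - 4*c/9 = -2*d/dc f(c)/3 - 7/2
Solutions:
 f(c) = C1 - 3*c^4 + c^2/3 - 21*c/4


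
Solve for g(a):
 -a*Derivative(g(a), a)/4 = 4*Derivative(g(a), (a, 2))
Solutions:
 g(a) = C1 + C2*erf(sqrt(2)*a/8)


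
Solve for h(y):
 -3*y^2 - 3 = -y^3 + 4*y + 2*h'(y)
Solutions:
 h(y) = C1 + y^4/8 - y^3/2 - y^2 - 3*y/2


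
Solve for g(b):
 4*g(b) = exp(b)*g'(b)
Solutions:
 g(b) = C1*exp(-4*exp(-b))


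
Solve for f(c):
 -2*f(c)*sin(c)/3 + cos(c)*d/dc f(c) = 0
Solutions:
 f(c) = C1/cos(c)^(2/3)


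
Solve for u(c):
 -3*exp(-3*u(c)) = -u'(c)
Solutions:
 u(c) = log(C1 + 9*c)/3
 u(c) = log((-3^(1/3) - 3^(5/6)*I)*(C1 + 3*c)^(1/3)/2)
 u(c) = log((-3^(1/3) + 3^(5/6)*I)*(C1 + 3*c)^(1/3)/2)


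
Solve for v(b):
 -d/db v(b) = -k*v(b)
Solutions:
 v(b) = C1*exp(b*k)


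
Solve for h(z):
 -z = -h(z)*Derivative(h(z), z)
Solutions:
 h(z) = -sqrt(C1 + z^2)
 h(z) = sqrt(C1 + z^2)


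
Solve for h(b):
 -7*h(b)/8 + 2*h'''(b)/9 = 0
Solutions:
 h(b) = C3*exp(2^(2/3)*63^(1/3)*b/4) + (C1*sin(3*2^(2/3)*3^(1/6)*7^(1/3)*b/8) + C2*cos(3*2^(2/3)*3^(1/6)*7^(1/3)*b/8))*exp(-2^(2/3)*63^(1/3)*b/8)


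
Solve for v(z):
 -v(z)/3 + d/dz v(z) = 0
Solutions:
 v(z) = C1*exp(z/3)


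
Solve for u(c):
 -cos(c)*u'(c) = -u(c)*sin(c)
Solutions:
 u(c) = C1/cos(c)


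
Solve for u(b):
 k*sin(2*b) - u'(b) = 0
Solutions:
 u(b) = C1 - k*cos(2*b)/2


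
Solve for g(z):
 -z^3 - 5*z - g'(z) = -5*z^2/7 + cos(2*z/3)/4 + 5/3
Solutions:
 g(z) = C1 - z^4/4 + 5*z^3/21 - 5*z^2/2 - 5*z/3 - 3*sin(2*z/3)/8


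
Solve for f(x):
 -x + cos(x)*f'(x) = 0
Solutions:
 f(x) = C1 + Integral(x/cos(x), x)


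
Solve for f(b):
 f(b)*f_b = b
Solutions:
 f(b) = -sqrt(C1 + b^2)
 f(b) = sqrt(C1 + b^2)


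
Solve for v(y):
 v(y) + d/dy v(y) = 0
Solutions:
 v(y) = C1*exp(-y)


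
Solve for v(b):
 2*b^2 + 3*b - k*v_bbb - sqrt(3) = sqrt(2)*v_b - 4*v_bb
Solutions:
 v(b) = C1 + C2*exp(b*(2 - sqrt(-sqrt(2)*k + 4))/k) + C3*exp(b*(sqrt(-sqrt(2)*k + 4) + 2)/k) + sqrt(2)*b^3/3 + 3*sqrt(2)*b^2/4 + 4*b^2 - 2*b*k - sqrt(6)*b/2 + 6*b + 16*sqrt(2)*b


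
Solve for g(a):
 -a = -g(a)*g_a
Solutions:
 g(a) = -sqrt(C1 + a^2)
 g(a) = sqrt(C1 + a^2)


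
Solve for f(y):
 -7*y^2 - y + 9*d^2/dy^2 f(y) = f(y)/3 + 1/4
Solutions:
 f(y) = C1*exp(-sqrt(3)*y/9) + C2*exp(sqrt(3)*y/9) - 21*y^2 - 3*y - 4539/4


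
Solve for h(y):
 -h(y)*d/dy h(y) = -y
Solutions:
 h(y) = -sqrt(C1 + y^2)
 h(y) = sqrt(C1 + y^2)


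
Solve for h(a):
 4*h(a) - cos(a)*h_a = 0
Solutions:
 h(a) = C1*(sin(a)^2 + 2*sin(a) + 1)/(sin(a)^2 - 2*sin(a) + 1)


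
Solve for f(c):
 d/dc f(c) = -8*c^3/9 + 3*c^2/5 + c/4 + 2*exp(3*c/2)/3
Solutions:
 f(c) = C1 - 2*c^4/9 + c^3/5 + c^2/8 + 4*exp(3*c/2)/9


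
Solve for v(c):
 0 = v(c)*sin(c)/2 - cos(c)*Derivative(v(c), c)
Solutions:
 v(c) = C1/sqrt(cos(c))


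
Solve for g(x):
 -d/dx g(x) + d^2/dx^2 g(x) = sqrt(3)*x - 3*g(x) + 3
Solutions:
 g(x) = sqrt(3)*x/3 + (C1*sin(sqrt(11)*x/2) + C2*cos(sqrt(11)*x/2))*exp(x/2) + sqrt(3)/9 + 1


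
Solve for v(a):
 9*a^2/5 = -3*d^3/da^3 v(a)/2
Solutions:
 v(a) = C1 + C2*a + C3*a^2 - a^5/50


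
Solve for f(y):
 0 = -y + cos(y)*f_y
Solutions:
 f(y) = C1 + Integral(y/cos(y), y)


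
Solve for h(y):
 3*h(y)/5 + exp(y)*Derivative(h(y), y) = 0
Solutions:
 h(y) = C1*exp(3*exp(-y)/5)


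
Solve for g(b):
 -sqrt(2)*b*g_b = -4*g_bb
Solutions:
 g(b) = C1 + C2*erfi(2^(3/4)*b/4)


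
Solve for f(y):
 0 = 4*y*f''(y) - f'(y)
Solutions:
 f(y) = C1 + C2*y^(5/4)


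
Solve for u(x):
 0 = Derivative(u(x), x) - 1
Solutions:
 u(x) = C1 + x


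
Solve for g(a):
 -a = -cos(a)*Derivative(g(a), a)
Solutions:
 g(a) = C1 + Integral(a/cos(a), a)


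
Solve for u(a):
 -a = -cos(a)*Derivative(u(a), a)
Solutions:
 u(a) = C1 + Integral(a/cos(a), a)


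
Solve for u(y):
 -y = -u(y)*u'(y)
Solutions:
 u(y) = -sqrt(C1 + y^2)
 u(y) = sqrt(C1 + y^2)


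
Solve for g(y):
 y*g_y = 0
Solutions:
 g(y) = C1


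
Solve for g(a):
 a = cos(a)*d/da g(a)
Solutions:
 g(a) = C1 + Integral(a/cos(a), a)


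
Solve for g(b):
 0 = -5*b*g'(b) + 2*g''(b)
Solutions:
 g(b) = C1 + C2*erfi(sqrt(5)*b/2)


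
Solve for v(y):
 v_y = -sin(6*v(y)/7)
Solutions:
 y + 7*log(cos(6*v(y)/7) - 1)/12 - 7*log(cos(6*v(y)/7) + 1)/12 = C1


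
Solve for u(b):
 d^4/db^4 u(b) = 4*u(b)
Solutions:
 u(b) = C1*exp(-sqrt(2)*b) + C2*exp(sqrt(2)*b) + C3*sin(sqrt(2)*b) + C4*cos(sqrt(2)*b)


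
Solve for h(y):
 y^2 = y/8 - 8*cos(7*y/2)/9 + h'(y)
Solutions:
 h(y) = C1 + y^3/3 - y^2/16 + 16*sin(7*y/2)/63


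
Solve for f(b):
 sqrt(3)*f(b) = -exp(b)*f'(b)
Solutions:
 f(b) = C1*exp(sqrt(3)*exp(-b))


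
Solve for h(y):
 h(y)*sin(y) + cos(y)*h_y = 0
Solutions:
 h(y) = C1*cos(y)


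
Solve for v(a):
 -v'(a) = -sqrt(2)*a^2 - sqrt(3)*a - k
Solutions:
 v(a) = C1 + sqrt(2)*a^3/3 + sqrt(3)*a^2/2 + a*k


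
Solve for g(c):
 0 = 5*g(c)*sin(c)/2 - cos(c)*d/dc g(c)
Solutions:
 g(c) = C1/cos(c)^(5/2)


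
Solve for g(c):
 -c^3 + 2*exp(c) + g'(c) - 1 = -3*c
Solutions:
 g(c) = C1 + c^4/4 - 3*c^2/2 + c - 2*exp(c)


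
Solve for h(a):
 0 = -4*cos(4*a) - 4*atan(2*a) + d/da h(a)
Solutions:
 h(a) = C1 + 4*a*atan(2*a) - log(4*a^2 + 1) + sin(4*a)


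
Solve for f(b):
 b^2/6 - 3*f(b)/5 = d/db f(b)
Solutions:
 f(b) = C1*exp(-3*b/5) + 5*b^2/18 - 25*b/27 + 125/81


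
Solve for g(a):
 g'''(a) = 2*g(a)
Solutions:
 g(a) = C3*exp(2^(1/3)*a) + (C1*sin(2^(1/3)*sqrt(3)*a/2) + C2*cos(2^(1/3)*sqrt(3)*a/2))*exp(-2^(1/3)*a/2)


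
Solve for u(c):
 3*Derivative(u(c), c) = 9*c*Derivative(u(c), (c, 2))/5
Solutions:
 u(c) = C1 + C2*c^(8/3)


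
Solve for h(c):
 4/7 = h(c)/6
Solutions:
 h(c) = 24/7


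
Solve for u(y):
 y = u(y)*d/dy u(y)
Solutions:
 u(y) = -sqrt(C1 + y^2)
 u(y) = sqrt(C1 + y^2)


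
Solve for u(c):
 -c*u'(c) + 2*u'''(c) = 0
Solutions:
 u(c) = C1 + Integral(C2*airyai(2^(2/3)*c/2) + C3*airybi(2^(2/3)*c/2), c)


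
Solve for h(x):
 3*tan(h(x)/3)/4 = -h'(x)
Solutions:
 h(x) = -3*asin(C1*exp(-x/4)) + 3*pi
 h(x) = 3*asin(C1*exp(-x/4))


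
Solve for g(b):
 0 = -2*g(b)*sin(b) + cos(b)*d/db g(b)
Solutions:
 g(b) = C1/cos(b)^2


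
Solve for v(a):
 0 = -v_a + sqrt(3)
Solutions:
 v(a) = C1 + sqrt(3)*a


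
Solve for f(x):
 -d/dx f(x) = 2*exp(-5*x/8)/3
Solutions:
 f(x) = C1 + 16*exp(-5*x/8)/15


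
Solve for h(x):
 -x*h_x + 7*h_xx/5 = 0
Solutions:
 h(x) = C1 + C2*erfi(sqrt(70)*x/14)


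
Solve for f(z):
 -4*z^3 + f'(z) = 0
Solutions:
 f(z) = C1 + z^4


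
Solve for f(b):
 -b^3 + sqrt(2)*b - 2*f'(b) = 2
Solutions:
 f(b) = C1 - b^4/8 + sqrt(2)*b^2/4 - b


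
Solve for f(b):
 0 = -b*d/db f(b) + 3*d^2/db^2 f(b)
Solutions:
 f(b) = C1 + C2*erfi(sqrt(6)*b/6)


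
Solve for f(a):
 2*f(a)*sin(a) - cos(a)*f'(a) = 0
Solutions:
 f(a) = C1/cos(a)^2


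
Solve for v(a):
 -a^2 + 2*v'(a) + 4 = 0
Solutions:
 v(a) = C1 + a^3/6 - 2*a


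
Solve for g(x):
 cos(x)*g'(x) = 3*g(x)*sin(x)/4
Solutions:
 g(x) = C1/cos(x)^(3/4)


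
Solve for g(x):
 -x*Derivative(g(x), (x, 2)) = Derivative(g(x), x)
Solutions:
 g(x) = C1 + C2*log(x)


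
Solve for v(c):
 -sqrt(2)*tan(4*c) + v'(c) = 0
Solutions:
 v(c) = C1 - sqrt(2)*log(cos(4*c))/4


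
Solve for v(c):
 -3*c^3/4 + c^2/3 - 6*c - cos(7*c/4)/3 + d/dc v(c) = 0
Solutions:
 v(c) = C1 + 3*c^4/16 - c^3/9 + 3*c^2 + 4*sin(7*c/4)/21


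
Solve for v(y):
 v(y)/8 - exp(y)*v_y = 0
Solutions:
 v(y) = C1*exp(-exp(-y)/8)


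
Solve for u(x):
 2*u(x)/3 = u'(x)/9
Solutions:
 u(x) = C1*exp(6*x)


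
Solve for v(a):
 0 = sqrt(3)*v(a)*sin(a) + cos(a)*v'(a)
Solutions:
 v(a) = C1*cos(a)^(sqrt(3))


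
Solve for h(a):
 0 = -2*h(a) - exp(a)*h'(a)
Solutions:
 h(a) = C1*exp(2*exp(-a))


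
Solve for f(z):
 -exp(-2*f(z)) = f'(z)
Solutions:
 f(z) = log(-sqrt(C1 - 2*z))
 f(z) = log(C1 - 2*z)/2


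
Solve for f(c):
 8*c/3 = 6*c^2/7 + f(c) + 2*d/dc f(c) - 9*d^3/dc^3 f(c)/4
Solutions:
 f(c) = C1*exp(-6^(1/3)*c*(4*6^(1/3)/(sqrt(345) + 27)^(1/3) + (sqrt(345) + 27)^(1/3))/18)*sin(2^(1/3)*3^(1/6)*c*(-3^(2/3)*(sqrt(345) + 27)^(1/3) + 12*2^(1/3)/(sqrt(345) + 27)^(1/3))/18) + C2*exp(-6^(1/3)*c*(4*6^(1/3)/(sqrt(345) + 27)^(1/3) + (sqrt(345) + 27)^(1/3))/18)*cos(2^(1/3)*3^(1/6)*c*(-3^(2/3)*(sqrt(345) + 27)^(1/3) + 12*2^(1/3)/(sqrt(345) + 27)^(1/3))/18) + C3*exp(6^(1/3)*c*(4*6^(1/3)/(sqrt(345) + 27)^(1/3) + (sqrt(345) + 27)^(1/3))/9) - 6*c^2/7 + 128*c/21 - 256/21


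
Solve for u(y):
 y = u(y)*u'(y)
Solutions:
 u(y) = -sqrt(C1 + y^2)
 u(y) = sqrt(C1 + y^2)


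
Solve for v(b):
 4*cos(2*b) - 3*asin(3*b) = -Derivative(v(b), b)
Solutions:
 v(b) = C1 + 3*b*asin(3*b) + sqrt(1 - 9*b^2) - 2*sin(2*b)


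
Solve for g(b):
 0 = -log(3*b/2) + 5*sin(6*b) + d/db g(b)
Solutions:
 g(b) = C1 + b*log(b) - b - b*log(2) + b*log(3) + 5*cos(6*b)/6


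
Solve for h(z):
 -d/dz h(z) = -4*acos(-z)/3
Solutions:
 h(z) = C1 + 4*z*acos(-z)/3 + 4*sqrt(1 - z^2)/3


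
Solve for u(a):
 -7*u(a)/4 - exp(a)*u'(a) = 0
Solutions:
 u(a) = C1*exp(7*exp(-a)/4)


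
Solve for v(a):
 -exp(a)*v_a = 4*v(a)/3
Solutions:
 v(a) = C1*exp(4*exp(-a)/3)


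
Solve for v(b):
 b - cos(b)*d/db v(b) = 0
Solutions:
 v(b) = C1 + Integral(b/cos(b), b)


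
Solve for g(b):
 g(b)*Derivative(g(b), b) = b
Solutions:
 g(b) = -sqrt(C1 + b^2)
 g(b) = sqrt(C1 + b^2)


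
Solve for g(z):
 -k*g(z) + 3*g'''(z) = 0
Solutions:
 g(z) = C1*exp(3^(2/3)*k^(1/3)*z/3) + C2*exp(k^(1/3)*z*(-3^(2/3) + 3*3^(1/6)*I)/6) + C3*exp(-k^(1/3)*z*(3^(2/3) + 3*3^(1/6)*I)/6)


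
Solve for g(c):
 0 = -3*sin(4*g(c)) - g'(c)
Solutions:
 g(c) = -acos((-C1 - exp(24*c))/(C1 - exp(24*c)))/4 + pi/2
 g(c) = acos((-C1 - exp(24*c))/(C1 - exp(24*c)))/4


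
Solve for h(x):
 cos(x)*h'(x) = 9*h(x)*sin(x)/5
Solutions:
 h(x) = C1/cos(x)^(9/5)


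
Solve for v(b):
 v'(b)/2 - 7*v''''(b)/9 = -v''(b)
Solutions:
 v(b) = C1 + C2*exp(-42^(1/3)*b*(2*42^(1/3)/(sqrt(105) + 21)^(1/3) + (sqrt(105) + 21)^(1/3))/28)*sin(14^(1/3)*3^(1/6)*b*(-3^(2/3)*(sqrt(105) + 21)^(1/3) + 6*14^(1/3)/(sqrt(105) + 21)^(1/3))/28) + C3*exp(-42^(1/3)*b*(2*42^(1/3)/(sqrt(105) + 21)^(1/3) + (sqrt(105) + 21)^(1/3))/28)*cos(14^(1/3)*3^(1/6)*b*(-3^(2/3)*(sqrt(105) + 21)^(1/3) + 6*14^(1/3)/(sqrt(105) + 21)^(1/3))/28) + C4*exp(42^(1/3)*b*(2*42^(1/3)/(sqrt(105) + 21)^(1/3) + (sqrt(105) + 21)^(1/3))/14)


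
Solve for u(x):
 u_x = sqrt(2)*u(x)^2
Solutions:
 u(x) = -1/(C1 + sqrt(2)*x)


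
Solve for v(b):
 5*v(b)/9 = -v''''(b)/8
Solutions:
 v(b) = (C1*sin(10^(1/4)*sqrt(3)*b/3) + C2*cos(10^(1/4)*sqrt(3)*b/3))*exp(-10^(1/4)*sqrt(3)*b/3) + (C3*sin(10^(1/4)*sqrt(3)*b/3) + C4*cos(10^(1/4)*sqrt(3)*b/3))*exp(10^(1/4)*sqrt(3)*b/3)


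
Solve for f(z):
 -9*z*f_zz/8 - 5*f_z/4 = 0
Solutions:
 f(z) = C1 + C2/z^(1/9)


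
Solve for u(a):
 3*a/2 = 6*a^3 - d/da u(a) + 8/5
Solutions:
 u(a) = C1 + 3*a^4/2 - 3*a^2/4 + 8*a/5


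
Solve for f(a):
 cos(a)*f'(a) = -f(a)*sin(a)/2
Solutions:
 f(a) = C1*sqrt(cos(a))


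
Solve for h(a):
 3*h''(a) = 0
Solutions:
 h(a) = C1 + C2*a


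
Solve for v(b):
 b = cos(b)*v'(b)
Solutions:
 v(b) = C1 + Integral(b/cos(b), b)


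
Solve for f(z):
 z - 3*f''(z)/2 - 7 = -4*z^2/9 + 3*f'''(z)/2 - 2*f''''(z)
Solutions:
 f(z) = C1 + C2*z + C3*exp(z*(3 - sqrt(57))/8) + C4*exp(z*(3 + sqrt(57))/8) + 2*z^4/81 + z^3/81 - 160*z^2/81


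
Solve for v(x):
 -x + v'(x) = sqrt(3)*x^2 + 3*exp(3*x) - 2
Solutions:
 v(x) = C1 + sqrt(3)*x^3/3 + x^2/2 - 2*x + exp(3*x)


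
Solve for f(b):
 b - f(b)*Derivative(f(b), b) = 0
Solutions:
 f(b) = -sqrt(C1 + b^2)
 f(b) = sqrt(C1 + b^2)


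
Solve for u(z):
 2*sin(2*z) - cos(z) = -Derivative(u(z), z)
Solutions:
 u(z) = C1 + sin(z) + cos(2*z)


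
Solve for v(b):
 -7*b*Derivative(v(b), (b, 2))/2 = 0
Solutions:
 v(b) = C1 + C2*b


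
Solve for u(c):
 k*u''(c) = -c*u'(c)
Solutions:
 u(c) = C1 + C2*sqrt(k)*erf(sqrt(2)*c*sqrt(1/k)/2)


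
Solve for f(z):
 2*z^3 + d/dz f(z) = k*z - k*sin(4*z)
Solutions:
 f(z) = C1 + k*z^2/2 + k*cos(4*z)/4 - z^4/2


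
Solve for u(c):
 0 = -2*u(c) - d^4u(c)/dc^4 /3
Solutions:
 u(c) = (C1*sin(2^(3/4)*3^(1/4)*c/2) + C2*cos(2^(3/4)*3^(1/4)*c/2))*exp(-2^(3/4)*3^(1/4)*c/2) + (C3*sin(2^(3/4)*3^(1/4)*c/2) + C4*cos(2^(3/4)*3^(1/4)*c/2))*exp(2^(3/4)*3^(1/4)*c/2)


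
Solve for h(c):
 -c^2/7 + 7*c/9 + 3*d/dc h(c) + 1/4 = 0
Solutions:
 h(c) = C1 + c^3/63 - 7*c^2/54 - c/12


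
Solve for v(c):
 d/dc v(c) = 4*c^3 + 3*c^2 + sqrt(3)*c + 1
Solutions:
 v(c) = C1 + c^4 + c^3 + sqrt(3)*c^2/2 + c


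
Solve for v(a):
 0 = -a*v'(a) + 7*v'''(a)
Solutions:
 v(a) = C1 + Integral(C2*airyai(7^(2/3)*a/7) + C3*airybi(7^(2/3)*a/7), a)


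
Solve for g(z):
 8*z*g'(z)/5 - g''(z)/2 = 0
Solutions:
 g(z) = C1 + C2*erfi(2*sqrt(10)*z/5)


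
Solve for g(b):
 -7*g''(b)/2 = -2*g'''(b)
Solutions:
 g(b) = C1 + C2*b + C3*exp(7*b/4)


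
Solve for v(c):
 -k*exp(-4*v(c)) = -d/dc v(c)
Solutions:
 v(c) = log(-I*(C1 + 4*c*k)^(1/4))
 v(c) = log(I*(C1 + 4*c*k)^(1/4))
 v(c) = log(-(C1 + 4*c*k)^(1/4))
 v(c) = log(C1 + 4*c*k)/4


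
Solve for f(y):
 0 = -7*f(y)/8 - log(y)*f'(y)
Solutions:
 f(y) = C1*exp(-7*li(y)/8)


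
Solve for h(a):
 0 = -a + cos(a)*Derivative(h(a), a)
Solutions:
 h(a) = C1 + Integral(a/cos(a), a)


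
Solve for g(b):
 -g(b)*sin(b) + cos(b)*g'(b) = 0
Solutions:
 g(b) = C1/cos(b)


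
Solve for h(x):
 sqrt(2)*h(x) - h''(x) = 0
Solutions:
 h(x) = C1*exp(-2^(1/4)*x) + C2*exp(2^(1/4)*x)


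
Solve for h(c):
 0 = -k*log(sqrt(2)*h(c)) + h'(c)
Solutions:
 Integral(1/(2*log(_y) + log(2)), (_y, h(c))) = C1 + c*k/2


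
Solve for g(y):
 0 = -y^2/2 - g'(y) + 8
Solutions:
 g(y) = C1 - y^3/6 + 8*y


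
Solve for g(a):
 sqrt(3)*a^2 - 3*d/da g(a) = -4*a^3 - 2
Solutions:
 g(a) = C1 + a^4/3 + sqrt(3)*a^3/9 + 2*a/3


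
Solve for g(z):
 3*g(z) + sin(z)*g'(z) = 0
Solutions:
 g(z) = C1*(cos(z) + 1)^(3/2)/(cos(z) - 1)^(3/2)


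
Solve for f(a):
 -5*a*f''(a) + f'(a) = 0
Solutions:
 f(a) = C1 + C2*a^(6/5)


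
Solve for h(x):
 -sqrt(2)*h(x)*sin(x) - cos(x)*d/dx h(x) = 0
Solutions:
 h(x) = C1*cos(x)^(sqrt(2))


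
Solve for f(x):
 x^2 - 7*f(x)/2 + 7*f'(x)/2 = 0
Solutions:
 f(x) = C1*exp(x) + 2*x^2/7 + 4*x/7 + 4/7


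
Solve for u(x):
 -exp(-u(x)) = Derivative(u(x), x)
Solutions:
 u(x) = log(C1 - x)


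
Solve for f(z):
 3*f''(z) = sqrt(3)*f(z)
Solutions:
 f(z) = C1*exp(-3^(3/4)*z/3) + C2*exp(3^(3/4)*z/3)


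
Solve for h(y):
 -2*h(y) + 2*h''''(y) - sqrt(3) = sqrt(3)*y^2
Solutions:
 h(y) = C1*exp(-y) + C2*exp(y) + C3*sin(y) + C4*cos(y) - sqrt(3)*y^2/2 - sqrt(3)/2


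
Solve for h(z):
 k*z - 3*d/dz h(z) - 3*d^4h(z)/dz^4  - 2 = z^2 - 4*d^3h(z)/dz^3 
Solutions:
 h(z) = C1 + C2*exp(z*(32*2^(1/3)/(27*sqrt(473) + 601)^(1/3) + 16 + 2^(2/3)*(27*sqrt(473) + 601)^(1/3))/36)*sin(2^(1/3)*sqrt(3)*z*(-2^(1/3)*(27*sqrt(473) + 601)^(1/3) + 32/(27*sqrt(473) + 601)^(1/3))/36) + C3*exp(z*(32*2^(1/3)/(27*sqrt(473) + 601)^(1/3) + 16 + 2^(2/3)*(27*sqrt(473) + 601)^(1/3))/36)*cos(2^(1/3)*sqrt(3)*z*(-2^(1/3)*(27*sqrt(473) + 601)^(1/3) + 32/(27*sqrt(473) + 601)^(1/3))/36) + C4*exp(z*(-2^(2/3)*(27*sqrt(473) + 601)^(1/3) - 32*2^(1/3)/(27*sqrt(473) + 601)^(1/3) + 8)/18) + k*z^2/6 - z^3/9 - 14*z/9


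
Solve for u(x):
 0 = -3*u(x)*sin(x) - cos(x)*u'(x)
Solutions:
 u(x) = C1*cos(x)^3


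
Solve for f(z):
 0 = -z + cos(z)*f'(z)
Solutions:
 f(z) = C1 + Integral(z/cos(z), z)


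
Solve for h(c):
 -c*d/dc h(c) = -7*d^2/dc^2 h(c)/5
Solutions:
 h(c) = C1 + C2*erfi(sqrt(70)*c/14)


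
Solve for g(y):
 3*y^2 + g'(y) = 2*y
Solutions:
 g(y) = C1 - y^3 + y^2


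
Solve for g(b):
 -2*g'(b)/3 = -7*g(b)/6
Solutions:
 g(b) = C1*exp(7*b/4)


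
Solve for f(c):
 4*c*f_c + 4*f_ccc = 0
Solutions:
 f(c) = C1 + Integral(C2*airyai(-c) + C3*airybi(-c), c)


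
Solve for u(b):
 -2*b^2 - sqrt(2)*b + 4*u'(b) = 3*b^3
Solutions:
 u(b) = C1 + 3*b^4/16 + b^3/6 + sqrt(2)*b^2/8


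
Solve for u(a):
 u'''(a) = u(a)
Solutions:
 u(a) = C3*exp(a) + (C1*sin(sqrt(3)*a/2) + C2*cos(sqrt(3)*a/2))*exp(-a/2)


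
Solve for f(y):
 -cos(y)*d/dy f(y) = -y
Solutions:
 f(y) = C1 + Integral(y/cos(y), y)


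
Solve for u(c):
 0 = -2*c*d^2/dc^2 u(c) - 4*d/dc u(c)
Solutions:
 u(c) = C1 + C2/c


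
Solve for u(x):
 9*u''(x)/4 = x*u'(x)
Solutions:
 u(x) = C1 + C2*erfi(sqrt(2)*x/3)


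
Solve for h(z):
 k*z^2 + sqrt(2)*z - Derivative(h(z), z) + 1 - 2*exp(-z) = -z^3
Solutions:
 h(z) = C1 + k*z^3/3 + z^4/4 + sqrt(2)*z^2/2 + z + 2*exp(-z)


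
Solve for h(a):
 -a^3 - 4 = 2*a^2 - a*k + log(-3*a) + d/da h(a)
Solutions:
 h(a) = C1 - a^4/4 - 2*a^3/3 + a^2*k/2 - a*log(-a) + a*(-3 - log(3))


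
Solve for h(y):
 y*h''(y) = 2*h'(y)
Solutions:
 h(y) = C1 + C2*y^3


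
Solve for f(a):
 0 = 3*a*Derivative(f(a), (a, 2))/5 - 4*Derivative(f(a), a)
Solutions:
 f(a) = C1 + C2*a^(23/3)


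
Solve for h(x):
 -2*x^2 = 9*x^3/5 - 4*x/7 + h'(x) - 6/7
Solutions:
 h(x) = C1 - 9*x^4/20 - 2*x^3/3 + 2*x^2/7 + 6*x/7


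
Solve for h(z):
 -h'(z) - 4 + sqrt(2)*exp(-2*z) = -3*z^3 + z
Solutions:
 h(z) = C1 + 3*z^4/4 - z^2/2 - 4*z - sqrt(2)*exp(-2*z)/2


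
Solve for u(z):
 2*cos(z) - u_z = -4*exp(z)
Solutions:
 u(z) = C1 + 4*exp(z) + 2*sin(z)


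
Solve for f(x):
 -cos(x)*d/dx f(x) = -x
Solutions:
 f(x) = C1 + Integral(x/cos(x), x)


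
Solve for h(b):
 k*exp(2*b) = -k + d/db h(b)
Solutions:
 h(b) = C1 + b*k + k*exp(2*b)/2


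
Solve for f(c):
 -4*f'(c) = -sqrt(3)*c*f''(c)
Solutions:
 f(c) = C1 + C2*c^(1 + 4*sqrt(3)/3)


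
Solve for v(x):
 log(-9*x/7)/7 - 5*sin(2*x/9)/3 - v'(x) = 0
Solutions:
 v(x) = C1 + x*log(-x)/7 - x*log(7)/7 - x/7 + 2*x*log(3)/7 + 15*cos(2*x/9)/2


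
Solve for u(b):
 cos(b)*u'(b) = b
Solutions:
 u(b) = C1 + Integral(b/cos(b), b)


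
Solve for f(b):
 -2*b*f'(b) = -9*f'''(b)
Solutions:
 f(b) = C1 + Integral(C2*airyai(6^(1/3)*b/3) + C3*airybi(6^(1/3)*b/3), b)


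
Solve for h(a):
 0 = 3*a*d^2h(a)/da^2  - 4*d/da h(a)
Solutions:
 h(a) = C1 + C2*a^(7/3)


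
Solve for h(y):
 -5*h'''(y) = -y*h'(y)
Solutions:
 h(y) = C1 + Integral(C2*airyai(5^(2/3)*y/5) + C3*airybi(5^(2/3)*y/5), y)


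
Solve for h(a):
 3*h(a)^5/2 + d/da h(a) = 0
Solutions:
 h(a) = -I*(1/(C1 + 6*a))^(1/4)
 h(a) = I*(1/(C1 + 6*a))^(1/4)
 h(a) = -(1/(C1 + 6*a))^(1/4)
 h(a) = (1/(C1 + 6*a))^(1/4)


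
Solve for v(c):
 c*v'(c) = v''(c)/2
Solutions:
 v(c) = C1 + C2*erfi(c)


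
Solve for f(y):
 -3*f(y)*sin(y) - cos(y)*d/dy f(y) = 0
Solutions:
 f(y) = C1*cos(y)^3


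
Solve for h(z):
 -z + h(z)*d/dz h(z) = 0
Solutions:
 h(z) = -sqrt(C1 + z^2)
 h(z) = sqrt(C1 + z^2)


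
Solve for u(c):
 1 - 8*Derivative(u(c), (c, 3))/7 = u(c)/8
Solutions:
 u(c) = C3*exp(-7^(1/3)*c/4) + (C1*sin(sqrt(3)*7^(1/3)*c/8) + C2*cos(sqrt(3)*7^(1/3)*c/8))*exp(7^(1/3)*c/8) + 8


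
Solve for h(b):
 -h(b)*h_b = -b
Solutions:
 h(b) = -sqrt(C1 + b^2)
 h(b) = sqrt(C1 + b^2)


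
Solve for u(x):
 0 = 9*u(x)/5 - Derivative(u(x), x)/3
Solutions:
 u(x) = C1*exp(27*x/5)


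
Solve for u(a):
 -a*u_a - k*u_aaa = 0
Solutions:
 u(a) = C1 + Integral(C2*airyai(a*(-1/k)^(1/3)) + C3*airybi(a*(-1/k)^(1/3)), a)


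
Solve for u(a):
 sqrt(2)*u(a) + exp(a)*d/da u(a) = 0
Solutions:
 u(a) = C1*exp(sqrt(2)*exp(-a))


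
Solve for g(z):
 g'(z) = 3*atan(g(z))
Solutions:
 Integral(1/atan(_y), (_y, g(z))) = C1 + 3*z


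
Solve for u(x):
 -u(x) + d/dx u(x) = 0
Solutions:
 u(x) = C1*exp(x)


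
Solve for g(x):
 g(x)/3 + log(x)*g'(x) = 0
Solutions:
 g(x) = C1*exp(-li(x)/3)


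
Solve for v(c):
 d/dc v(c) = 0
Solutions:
 v(c) = C1


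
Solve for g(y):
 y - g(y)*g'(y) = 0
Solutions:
 g(y) = -sqrt(C1 + y^2)
 g(y) = sqrt(C1 + y^2)


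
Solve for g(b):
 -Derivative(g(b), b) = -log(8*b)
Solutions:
 g(b) = C1 + b*log(b) - b + b*log(8)


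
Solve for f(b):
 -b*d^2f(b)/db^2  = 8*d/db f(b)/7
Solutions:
 f(b) = C1 + C2/b^(1/7)


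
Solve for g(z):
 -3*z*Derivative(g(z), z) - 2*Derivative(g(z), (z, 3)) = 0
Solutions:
 g(z) = C1 + Integral(C2*airyai(-2^(2/3)*3^(1/3)*z/2) + C3*airybi(-2^(2/3)*3^(1/3)*z/2), z)


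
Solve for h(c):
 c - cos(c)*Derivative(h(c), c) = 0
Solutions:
 h(c) = C1 + Integral(c/cos(c), c)


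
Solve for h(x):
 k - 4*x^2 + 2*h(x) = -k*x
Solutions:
 h(x) = -k*x/2 - k/2 + 2*x^2


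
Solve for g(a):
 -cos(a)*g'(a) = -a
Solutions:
 g(a) = C1 + Integral(a/cos(a), a)


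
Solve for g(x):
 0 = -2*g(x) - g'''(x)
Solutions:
 g(x) = C3*exp(-2^(1/3)*x) + (C1*sin(2^(1/3)*sqrt(3)*x/2) + C2*cos(2^(1/3)*sqrt(3)*x/2))*exp(2^(1/3)*x/2)


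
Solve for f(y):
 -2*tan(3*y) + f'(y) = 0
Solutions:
 f(y) = C1 - 2*log(cos(3*y))/3


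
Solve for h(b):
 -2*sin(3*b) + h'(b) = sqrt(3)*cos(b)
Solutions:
 h(b) = C1 + sqrt(3)*sin(b) - 2*cos(3*b)/3


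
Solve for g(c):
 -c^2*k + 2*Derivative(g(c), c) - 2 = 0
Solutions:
 g(c) = C1 + c^3*k/6 + c


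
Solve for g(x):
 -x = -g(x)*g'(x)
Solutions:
 g(x) = -sqrt(C1 + x^2)
 g(x) = sqrt(C1 + x^2)


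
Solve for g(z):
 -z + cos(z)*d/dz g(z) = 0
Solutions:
 g(z) = C1 + Integral(z/cos(z), z)


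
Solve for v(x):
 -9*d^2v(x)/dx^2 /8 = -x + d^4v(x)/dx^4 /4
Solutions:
 v(x) = C1 + C2*x + C3*sin(3*sqrt(2)*x/2) + C4*cos(3*sqrt(2)*x/2) + 4*x^3/27


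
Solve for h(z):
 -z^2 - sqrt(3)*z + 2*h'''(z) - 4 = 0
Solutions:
 h(z) = C1 + C2*z + C3*z^2 + z^5/120 + sqrt(3)*z^4/48 + z^3/3


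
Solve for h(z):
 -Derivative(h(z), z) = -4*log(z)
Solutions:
 h(z) = C1 + 4*z*log(z) - 4*z


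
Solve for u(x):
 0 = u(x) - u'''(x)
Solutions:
 u(x) = C3*exp(x) + (C1*sin(sqrt(3)*x/2) + C2*cos(sqrt(3)*x/2))*exp(-x/2)


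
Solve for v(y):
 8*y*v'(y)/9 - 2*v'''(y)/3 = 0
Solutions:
 v(y) = C1 + Integral(C2*airyai(6^(2/3)*y/3) + C3*airybi(6^(2/3)*y/3), y)


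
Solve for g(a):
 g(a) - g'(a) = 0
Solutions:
 g(a) = C1*exp(a)


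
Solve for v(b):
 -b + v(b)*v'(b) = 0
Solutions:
 v(b) = -sqrt(C1 + b^2)
 v(b) = sqrt(C1 + b^2)


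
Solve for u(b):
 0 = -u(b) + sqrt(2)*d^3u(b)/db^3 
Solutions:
 u(b) = C3*exp(2^(5/6)*b/2) + (C1*sin(2^(5/6)*sqrt(3)*b/4) + C2*cos(2^(5/6)*sqrt(3)*b/4))*exp(-2^(5/6)*b/4)


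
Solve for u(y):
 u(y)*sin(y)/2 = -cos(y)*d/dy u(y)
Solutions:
 u(y) = C1*sqrt(cos(y))


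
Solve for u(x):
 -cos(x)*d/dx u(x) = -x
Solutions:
 u(x) = C1 + Integral(x/cos(x), x)


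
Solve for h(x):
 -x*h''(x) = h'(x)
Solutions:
 h(x) = C1 + C2*log(x)


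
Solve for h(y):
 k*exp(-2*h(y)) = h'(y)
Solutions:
 h(y) = log(-sqrt(C1 + 2*k*y))
 h(y) = log(C1 + 2*k*y)/2


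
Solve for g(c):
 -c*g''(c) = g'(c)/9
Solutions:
 g(c) = C1 + C2*c^(8/9)


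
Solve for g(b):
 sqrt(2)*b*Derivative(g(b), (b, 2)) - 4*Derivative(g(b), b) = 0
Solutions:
 g(b) = C1 + C2*b^(1 + 2*sqrt(2))


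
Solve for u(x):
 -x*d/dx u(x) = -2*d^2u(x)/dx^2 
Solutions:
 u(x) = C1 + C2*erfi(x/2)


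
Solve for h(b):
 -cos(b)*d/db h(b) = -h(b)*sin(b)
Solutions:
 h(b) = C1/cos(b)


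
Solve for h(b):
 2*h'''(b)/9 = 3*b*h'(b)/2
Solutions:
 h(b) = C1 + Integral(C2*airyai(3*2^(1/3)*b/2) + C3*airybi(3*2^(1/3)*b/2), b)


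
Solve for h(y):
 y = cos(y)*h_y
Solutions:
 h(y) = C1 + Integral(y/cos(y), y)


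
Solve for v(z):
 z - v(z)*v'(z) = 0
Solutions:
 v(z) = -sqrt(C1 + z^2)
 v(z) = sqrt(C1 + z^2)


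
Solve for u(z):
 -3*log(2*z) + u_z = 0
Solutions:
 u(z) = C1 + 3*z*log(z) - 3*z + z*log(8)


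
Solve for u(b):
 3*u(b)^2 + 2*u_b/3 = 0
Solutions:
 u(b) = 2/(C1 + 9*b)


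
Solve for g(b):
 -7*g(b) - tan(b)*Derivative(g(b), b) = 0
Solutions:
 g(b) = C1/sin(b)^7


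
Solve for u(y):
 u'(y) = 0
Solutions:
 u(y) = C1


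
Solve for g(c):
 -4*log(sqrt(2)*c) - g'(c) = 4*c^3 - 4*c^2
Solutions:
 g(c) = C1 - c^4 + 4*c^3/3 - 4*c*log(c) - c*log(4) + 4*c


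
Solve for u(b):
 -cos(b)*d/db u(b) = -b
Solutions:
 u(b) = C1 + Integral(b/cos(b), b)


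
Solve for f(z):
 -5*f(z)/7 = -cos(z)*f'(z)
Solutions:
 f(z) = C1*(sin(z) + 1)^(5/14)/(sin(z) - 1)^(5/14)


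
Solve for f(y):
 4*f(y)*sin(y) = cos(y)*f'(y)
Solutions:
 f(y) = C1/cos(y)^4


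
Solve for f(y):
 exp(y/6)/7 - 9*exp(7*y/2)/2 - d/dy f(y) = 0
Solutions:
 f(y) = C1 + 6*exp(y/6)/7 - 9*exp(7*y/2)/7


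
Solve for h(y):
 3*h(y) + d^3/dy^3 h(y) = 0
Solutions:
 h(y) = C3*exp(-3^(1/3)*y) + (C1*sin(3^(5/6)*y/2) + C2*cos(3^(5/6)*y/2))*exp(3^(1/3)*y/2)


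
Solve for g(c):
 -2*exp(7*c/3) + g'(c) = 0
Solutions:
 g(c) = C1 + 6*exp(7*c/3)/7


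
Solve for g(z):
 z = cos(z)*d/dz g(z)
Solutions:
 g(z) = C1 + Integral(z/cos(z), z)


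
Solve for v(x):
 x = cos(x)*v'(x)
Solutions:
 v(x) = C1 + Integral(x/cos(x), x)


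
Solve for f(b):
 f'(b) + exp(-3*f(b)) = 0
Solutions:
 f(b) = log(C1 - 3*b)/3
 f(b) = log((-3^(1/3) - 3^(5/6)*I)*(C1 - b)^(1/3)/2)
 f(b) = log((-3^(1/3) + 3^(5/6)*I)*(C1 - b)^(1/3)/2)


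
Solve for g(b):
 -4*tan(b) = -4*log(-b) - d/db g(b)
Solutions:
 g(b) = C1 - 4*b*log(-b) + 4*b - 4*log(cos(b))


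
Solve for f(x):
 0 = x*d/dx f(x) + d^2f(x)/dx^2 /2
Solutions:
 f(x) = C1 + C2*erf(x)


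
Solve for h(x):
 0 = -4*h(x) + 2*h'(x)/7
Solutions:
 h(x) = C1*exp(14*x)


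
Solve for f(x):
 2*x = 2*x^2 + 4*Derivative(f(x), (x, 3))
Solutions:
 f(x) = C1 + C2*x + C3*x^2 - x^5/120 + x^4/48


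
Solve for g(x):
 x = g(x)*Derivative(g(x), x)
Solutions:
 g(x) = -sqrt(C1 + x^2)
 g(x) = sqrt(C1 + x^2)


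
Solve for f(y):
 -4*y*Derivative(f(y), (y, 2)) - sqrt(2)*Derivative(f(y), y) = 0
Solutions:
 f(y) = C1 + C2*y^(1 - sqrt(2)/4)


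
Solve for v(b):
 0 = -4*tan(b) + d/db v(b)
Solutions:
 v(b) = C1 - 4*log(cos(b))


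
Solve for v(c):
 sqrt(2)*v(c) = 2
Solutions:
 v(c) = sqrt(2)


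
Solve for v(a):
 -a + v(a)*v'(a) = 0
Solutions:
 v(a) = -sqrt(C1 + a^2)
 v(a) = sqrt(C1 + a^2)


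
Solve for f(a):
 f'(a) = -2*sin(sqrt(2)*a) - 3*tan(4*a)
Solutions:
 f(a) = C1 + 3*log(cos(4*a))/4 + sqrt(2)*cos(sqrt(2)*a)


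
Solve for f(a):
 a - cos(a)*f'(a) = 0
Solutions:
 f(a) = C1 + Integral(a/cos(a), a)


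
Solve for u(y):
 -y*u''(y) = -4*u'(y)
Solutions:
 u(y) = C1 + C2*y^5


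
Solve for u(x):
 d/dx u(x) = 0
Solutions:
 u(x) = C1


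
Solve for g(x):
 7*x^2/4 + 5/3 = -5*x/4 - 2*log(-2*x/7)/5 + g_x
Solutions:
 g(x) = C1 + 7*x^3/12 + 5*x^2/8 + 2*x*log(-x)/5 + x*(-6*log(7) + 6*log(2) + 19)/15


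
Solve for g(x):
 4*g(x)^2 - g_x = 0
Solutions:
 g(x) = -1/(C1 + 4*x)


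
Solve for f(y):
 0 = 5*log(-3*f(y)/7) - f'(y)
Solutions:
 -Integral(1/(log(-_y) - log(7) + log(3)), (_y, f(y)))/5 = C1 - y


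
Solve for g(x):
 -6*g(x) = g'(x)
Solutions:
 g(x) = C1*exp(-6*x)


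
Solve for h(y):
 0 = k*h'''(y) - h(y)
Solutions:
 h(y) = C1*exp(y*(1/k)^(1/3)) + C2*exp(y*(-1 + sqrt(3)*I)*(1/k)^(1/3)/2) + C3*exp(-y*(1 + sqrt(3)*I)*(1/k)^(1/3)/2)


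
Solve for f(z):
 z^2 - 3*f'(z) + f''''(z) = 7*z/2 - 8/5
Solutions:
 f(z) = C1 + C4*exp(3^(1/3)*z) + z^3/9 - 7*z^2/12 + 8*z/15 + (C2*sin(3^(5/6)*z/2) + C3*cos(3^(5/6)*z/2))*exp(-3^(1/3)*z/2)


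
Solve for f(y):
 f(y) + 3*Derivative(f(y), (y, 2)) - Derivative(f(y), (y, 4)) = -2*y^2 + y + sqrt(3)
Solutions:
 f(y) = C1*exp(-sqrt(2)*y*sqrt(3 + sqrt(13))/2) + C2*exp(sqrt(2)*y*sqrt(3 + sqrt(13))/2) + C3*sin(sqrt(2)*y*sqrt(-3 + sqrt(13))/2) + C4*cos(sqrt(2)*y*sqrt(-3 + sqrt(13))/2) - 2*y^2 + y + sqrt(3) + 12


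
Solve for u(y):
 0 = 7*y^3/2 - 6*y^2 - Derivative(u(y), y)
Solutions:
 u(y) = C1 + 7*y^4/8 - 2*y^3


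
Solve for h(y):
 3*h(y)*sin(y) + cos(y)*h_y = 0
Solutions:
 h(y) = C1*cos(y)^3


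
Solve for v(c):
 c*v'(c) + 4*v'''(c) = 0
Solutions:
 v(c) = C1 + Integral(C2*airyai(-2^(1/3)*c/2) + C3*airybi(-2^(1/3)*c/2), c)


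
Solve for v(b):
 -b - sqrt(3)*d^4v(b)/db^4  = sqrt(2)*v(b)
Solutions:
 v(b) = -sqrt(2)*b/2 + (C1*sin(2^(5/8)*3^(7/8)*b/6) + C2*cos(2^(5/8)*3^(7/8)*b/6))*exp(-2^(5/8)*3^(7/8)*b/6) + (C3*sin(2^(5/8)*3^(7/8)*b/6) + C4*cos(2^(5/8)*3^(7/8)*b/6))*exp(2^(5/8)*3^(7/8)*b/6)


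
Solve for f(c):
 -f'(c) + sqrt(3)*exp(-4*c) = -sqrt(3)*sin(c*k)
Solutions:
 f(c) = C1 - sqrt(3)*exp(-4*c)/4 - sqrt(3)*cos(c*k)/k


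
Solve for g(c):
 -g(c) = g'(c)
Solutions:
 g(c) = C1*exp(-c)


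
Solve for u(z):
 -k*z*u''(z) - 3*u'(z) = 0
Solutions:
 u(z) = C1 + z^(((re(k) - 3)*re(k) + im(k)^2)/(re(k)^2 + im(k)^2))*(C2*sin(3*log(z)*Abs(im(k))/(re(k)^2 + im(k)^2)) + C3*cos(3*log(z)*im(k)/(re(k)^2 + im(k)^2)))


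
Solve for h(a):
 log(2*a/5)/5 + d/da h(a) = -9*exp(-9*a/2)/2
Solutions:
 h(a) = C1 - a*log(a)/5 + a*(-log(2) + 1 + log(5))/5 + exp(-9*a/2)


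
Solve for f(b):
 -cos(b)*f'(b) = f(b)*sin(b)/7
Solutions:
 f(b) = C1*cos(b)^(1/7)


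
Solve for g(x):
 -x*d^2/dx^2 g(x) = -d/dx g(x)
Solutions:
 g(x) = C1 + C2*x^2


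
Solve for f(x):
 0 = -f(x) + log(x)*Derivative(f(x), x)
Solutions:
 f(x) = C1*exp(li(x))


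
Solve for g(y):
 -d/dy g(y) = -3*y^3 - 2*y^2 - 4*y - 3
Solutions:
 g(y) = C1 + 3*y^4/4 + 2*y^3/3 + 2*y^2 + 3*y


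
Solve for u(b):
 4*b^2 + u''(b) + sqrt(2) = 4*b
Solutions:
 u(b) = C1 + C2*b - b^4/3 + 2*b^3/3 - sqrt(2)*b^2/2


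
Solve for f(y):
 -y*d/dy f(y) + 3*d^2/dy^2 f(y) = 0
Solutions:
 f(y) = C1 + C2*erfi(sqrt(6)*y/6)


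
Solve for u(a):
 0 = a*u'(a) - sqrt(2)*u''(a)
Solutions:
 u(a) = C1 + C2*erfi(2^(1/4)*a/2)


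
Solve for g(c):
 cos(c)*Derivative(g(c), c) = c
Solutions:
 g(c) = C1 + Integral(c/cos(c), c)


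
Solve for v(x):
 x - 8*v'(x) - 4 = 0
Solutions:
 v(x) = C1 + x^2/16 - x/2


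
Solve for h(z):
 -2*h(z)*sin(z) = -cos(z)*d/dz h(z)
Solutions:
 h(z) = C1/cos(z)^2


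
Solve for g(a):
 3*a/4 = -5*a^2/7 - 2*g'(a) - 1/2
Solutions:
 g(a) = C1 - 5*a^3/42 - 3*a^2/16 - a/4


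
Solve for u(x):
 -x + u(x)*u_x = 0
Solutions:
 u(x) = -sqrt(C1 + x^2)
 u(x) = sqrt(C1 + x^2)


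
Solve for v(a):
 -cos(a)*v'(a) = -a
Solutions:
 v(a) = C1 + Integral(a/cos(a), a)


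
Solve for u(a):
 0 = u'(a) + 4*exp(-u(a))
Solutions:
 u(a) = log(C1 - 4*a)


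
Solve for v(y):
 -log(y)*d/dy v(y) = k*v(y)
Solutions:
 v(y) = C1*exp(-k*li(y))


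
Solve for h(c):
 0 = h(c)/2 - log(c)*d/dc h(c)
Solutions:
 h(c) = C1*exp(li(c)/2)


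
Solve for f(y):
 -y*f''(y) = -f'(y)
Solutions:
 f(y) = C1 + C2*y^2


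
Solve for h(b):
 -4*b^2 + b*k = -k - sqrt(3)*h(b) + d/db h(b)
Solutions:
 h(b) = C1*exp(sqrt(3)*b) + 4*sqrt(3)*b^2/3 - sqrt(3)*b*k/3 + 8*b/3 - sqrt(3)*k/3 - k/3 + 8*sqrt(3)/9


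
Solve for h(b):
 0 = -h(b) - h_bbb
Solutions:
 h(b) = C3*exp(-b) + (C1*sin(sqrt(3)*b/2) + C2*cos(sqrt(3)*b/2))*exp(b/2)


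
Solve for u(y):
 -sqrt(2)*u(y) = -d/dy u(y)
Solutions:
 u(y) = C1*exp(sqrt(2)*y)


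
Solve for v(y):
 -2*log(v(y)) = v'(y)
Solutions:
 li(v(y)) = C1 - 2*y


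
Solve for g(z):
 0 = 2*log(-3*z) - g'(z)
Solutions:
 g(z) = C1 + 2*z*log(-z) + 2*z*(-1 + log(3))
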